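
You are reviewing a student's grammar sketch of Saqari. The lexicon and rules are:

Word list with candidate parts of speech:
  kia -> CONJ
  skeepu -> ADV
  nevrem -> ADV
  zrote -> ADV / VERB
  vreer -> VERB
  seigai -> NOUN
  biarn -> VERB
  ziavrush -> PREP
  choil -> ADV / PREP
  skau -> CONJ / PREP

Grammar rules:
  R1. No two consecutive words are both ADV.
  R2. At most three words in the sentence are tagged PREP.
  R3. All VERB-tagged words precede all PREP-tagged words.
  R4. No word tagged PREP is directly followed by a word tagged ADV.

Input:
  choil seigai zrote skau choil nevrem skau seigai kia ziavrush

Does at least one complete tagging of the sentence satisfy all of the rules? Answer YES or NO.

NO

Candidates per position — 1:choil {ADV,PREP}; 2:seigai {NOUN}; 3:zrote {ADV,VERB}; 4:skau {CONJ,PREP}; 5:choil {ADV,PREP}; 6:nevrem {ADV}; 7:skau {CONJ,PREP}; 8:seigai {NOUN}; 9:kia {CONJ}; 10:ziavrush {PREP}.
Every candidate sequence violates at least one rule; no consistent tagging exists.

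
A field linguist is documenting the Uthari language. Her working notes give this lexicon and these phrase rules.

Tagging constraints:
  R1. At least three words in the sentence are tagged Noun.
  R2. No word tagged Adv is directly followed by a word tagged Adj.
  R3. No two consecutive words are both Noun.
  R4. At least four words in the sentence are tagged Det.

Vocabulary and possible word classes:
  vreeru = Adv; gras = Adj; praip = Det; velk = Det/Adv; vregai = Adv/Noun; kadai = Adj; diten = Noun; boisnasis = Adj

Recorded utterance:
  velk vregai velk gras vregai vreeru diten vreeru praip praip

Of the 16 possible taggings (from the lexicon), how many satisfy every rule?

Candidates per position — 1:velk {Det,Adv}; 2:vregai {Adv,Noun}; 3:velk {Det,Adv}; 4:gras {Adj}; 5:vregai {Adv,Noun}; 6:vreeru {Adv}; 7:diten {Noun}; 8:vreeru {Adv}; 9:praip {Det}; 10:praip {Det}.
There are 16 candidate sequences in total.
The sequences that satisfy every rule: Det Noun Det Adj Noun Adv Noun Adv Det Det.
Count = 1.

1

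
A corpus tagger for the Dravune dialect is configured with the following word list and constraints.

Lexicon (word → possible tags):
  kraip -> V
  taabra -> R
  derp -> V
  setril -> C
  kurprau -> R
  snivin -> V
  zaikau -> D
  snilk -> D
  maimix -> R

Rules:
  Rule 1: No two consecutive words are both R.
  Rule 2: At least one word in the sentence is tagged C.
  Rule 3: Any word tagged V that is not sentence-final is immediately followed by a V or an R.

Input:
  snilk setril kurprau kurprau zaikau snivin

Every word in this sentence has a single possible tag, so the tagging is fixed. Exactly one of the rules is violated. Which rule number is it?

Fixed tagging: D C R R D V.
Checking each rule: R1 fail, R2 pass, R3 pass.
Only rule 1 fails.

1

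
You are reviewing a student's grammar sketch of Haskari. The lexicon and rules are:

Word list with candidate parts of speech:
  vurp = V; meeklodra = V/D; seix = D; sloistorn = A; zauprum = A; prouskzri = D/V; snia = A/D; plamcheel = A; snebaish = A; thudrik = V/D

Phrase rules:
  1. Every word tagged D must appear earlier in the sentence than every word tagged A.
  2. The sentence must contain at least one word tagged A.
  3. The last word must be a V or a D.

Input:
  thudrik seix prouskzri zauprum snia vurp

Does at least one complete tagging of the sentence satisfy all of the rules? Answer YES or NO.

YES

Candidates per position — 1:thudrik {V,D}; 2:seix {D}; 3:prouskzri {D,V}; 4:zauprum {A}; 5:snia {A,D}; 6:vurp {V}.
One satisfying assignment: D D V A A V.
Checking: rule 1 holds; rule 2 holds; rule 3 holds.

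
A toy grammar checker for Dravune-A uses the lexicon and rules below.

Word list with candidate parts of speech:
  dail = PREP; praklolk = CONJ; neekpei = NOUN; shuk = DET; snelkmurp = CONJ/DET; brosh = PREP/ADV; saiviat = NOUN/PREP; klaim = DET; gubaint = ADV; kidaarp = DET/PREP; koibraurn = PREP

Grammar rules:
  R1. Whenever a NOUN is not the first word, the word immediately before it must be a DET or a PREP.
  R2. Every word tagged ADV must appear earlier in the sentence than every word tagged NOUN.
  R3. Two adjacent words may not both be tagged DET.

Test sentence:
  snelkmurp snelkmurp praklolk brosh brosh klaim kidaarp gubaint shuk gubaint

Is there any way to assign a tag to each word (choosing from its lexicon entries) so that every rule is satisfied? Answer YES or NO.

Candidates per position — 1:snelkmurp {CONJ,DET}; 2:snelkmurp {CONJ,DET}; 3:praklolk {CONJ}; 4:brosh {PREP,ADV}; 5:brosh {PREP,ADV}; 6:klaim {DET}; 7:kidaarp {DET,PREP}; 8:gubaint {ADV}; 9:shuk {DET}; 10:gubaint {ADV}.
One satisfying assignment: DET CONJ CONJ ADV ADV DET PREP ADV DET ADV.
Verifying each rule — rule 1 holds; rule 2 holds; rule 3 holds.

YES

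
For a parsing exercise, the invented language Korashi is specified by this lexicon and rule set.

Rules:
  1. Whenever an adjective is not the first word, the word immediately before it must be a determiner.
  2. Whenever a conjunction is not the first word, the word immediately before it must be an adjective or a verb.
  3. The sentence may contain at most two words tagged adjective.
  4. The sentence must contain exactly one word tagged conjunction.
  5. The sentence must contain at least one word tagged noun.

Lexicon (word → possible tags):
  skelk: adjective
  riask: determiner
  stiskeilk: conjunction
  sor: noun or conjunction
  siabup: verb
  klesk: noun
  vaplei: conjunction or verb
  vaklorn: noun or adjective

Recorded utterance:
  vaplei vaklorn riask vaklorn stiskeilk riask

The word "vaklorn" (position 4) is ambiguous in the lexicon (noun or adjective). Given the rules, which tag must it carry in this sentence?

adjective

Candidates per position — 1:vaplei {conjunction,verb}; 2:vaklorn {noun,adjective}; 3:riask {determiner}; 4:vaklorn {noun,adjective}; 5:stiskeilk {conjunction}; 6:riask {determiner}.
At position 1, choosing conjunction makes rule 4 impossible to satisfy; hence verb.
At position 2, choosing adjective makes rule 1 impossible to satisfy; hence noun.
At position 4, choosing noun makes rule 2 impossible to satisfy; hence adjective.
The only consistent sequence is: verb noun determiner adjective conjunction determiner.
Check: rule 1 ok; rule 2 ok; rule 3 ok; rule 4 ok; rule 5 ok.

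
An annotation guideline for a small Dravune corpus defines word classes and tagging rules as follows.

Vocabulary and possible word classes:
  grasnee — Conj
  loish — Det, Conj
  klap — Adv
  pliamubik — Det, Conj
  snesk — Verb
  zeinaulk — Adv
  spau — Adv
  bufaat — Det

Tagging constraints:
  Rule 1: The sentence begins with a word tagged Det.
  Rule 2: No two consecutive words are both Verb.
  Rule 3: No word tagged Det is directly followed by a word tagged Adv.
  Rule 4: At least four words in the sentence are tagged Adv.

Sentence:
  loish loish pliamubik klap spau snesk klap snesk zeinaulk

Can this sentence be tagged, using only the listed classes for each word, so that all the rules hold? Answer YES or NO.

YES

Candidates per position — 1:loish {Det,Conj}; 2:loish {Det,Conj}; 3:pliamubik {Det,Conj}; 4:klap {Adv}; 5:spau {Adv}; 6:snesk {Verb}; 7:klap {Adv}; 8:snesk {Verb}; 9:zeinaulk {Adv}.
One satisfying assignment: Det Conj Conj Adv Adv Verb Adv Verb Adv.
Rule-by-rule: rule 1 satisfied; rule 2 satisfied; rule 3 satisfied; rule 4 satisfied.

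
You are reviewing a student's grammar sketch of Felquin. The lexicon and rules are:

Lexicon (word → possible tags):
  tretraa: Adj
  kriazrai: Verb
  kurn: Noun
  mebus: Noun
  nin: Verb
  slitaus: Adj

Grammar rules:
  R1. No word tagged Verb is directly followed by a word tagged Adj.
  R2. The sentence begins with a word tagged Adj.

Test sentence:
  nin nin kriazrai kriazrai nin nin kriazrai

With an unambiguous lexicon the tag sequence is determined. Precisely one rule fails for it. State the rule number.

Fixed tagging: Verb Verb Verb Verb Verb Verb Verb.
Rule check: R1 ok, R2 fails.
Only rule 2 fails.

2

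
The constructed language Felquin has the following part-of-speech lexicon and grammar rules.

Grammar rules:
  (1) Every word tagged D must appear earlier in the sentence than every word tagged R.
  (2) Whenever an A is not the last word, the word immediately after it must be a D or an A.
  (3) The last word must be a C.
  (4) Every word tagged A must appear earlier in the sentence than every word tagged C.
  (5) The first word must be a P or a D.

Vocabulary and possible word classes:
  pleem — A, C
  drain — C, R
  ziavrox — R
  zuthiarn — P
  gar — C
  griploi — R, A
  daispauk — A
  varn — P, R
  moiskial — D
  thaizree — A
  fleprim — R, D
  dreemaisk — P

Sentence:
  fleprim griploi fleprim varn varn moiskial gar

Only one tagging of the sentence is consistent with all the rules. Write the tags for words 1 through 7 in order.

Candidates per position — 1:fleprim {R,D}; 2:griploi {R,A}; 3:fleprim {R,D}; 4:varn {P,R}; 5:varn {P,R}; 6:moiskial {D}; 7:gar {C}.
Position 1: tagging it R would leave rule 1 unsatisfiable, so it must be D.
Position 2: tagging it R would leave rule 1 unsatisfiable, so it must be A.
Position 3: tagging it R would leave rule 1 unsatisfiable, so it must be D.
Position 4: tagging it R would leave rule 1 unsatisfiable, so it must be P.
Position 5: tagging it R would leave rule 1 unsatisfiable, so it must be P.
The unique satisfying tagging is: D A D P P D C.
Checking: rule 1 ok; rule 2 ok; rule 3 ok; rule 4 ok; rule 5 ok.

D A D P P D C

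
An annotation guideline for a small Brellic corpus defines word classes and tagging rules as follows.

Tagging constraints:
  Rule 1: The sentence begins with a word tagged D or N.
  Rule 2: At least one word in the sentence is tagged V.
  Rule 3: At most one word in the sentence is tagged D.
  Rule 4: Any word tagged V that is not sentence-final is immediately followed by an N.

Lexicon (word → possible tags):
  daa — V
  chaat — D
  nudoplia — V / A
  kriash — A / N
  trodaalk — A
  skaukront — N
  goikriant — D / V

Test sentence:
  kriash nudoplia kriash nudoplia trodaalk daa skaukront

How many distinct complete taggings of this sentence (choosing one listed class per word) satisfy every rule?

Candidates per position — 1:kriash {A,N}; 2:nudoplia {V,A}; 3:kriash {A,N}; 4:nudoplia {V,A}; 5:trodaalk {A}; 6:daa {V}; 7:skaukront {N}.
There are 16 candidate sequences in total.
The sequences that satisfy every rule: N V N A A V N; N A A A A V N; N A N A A V N.
Count = 3.

3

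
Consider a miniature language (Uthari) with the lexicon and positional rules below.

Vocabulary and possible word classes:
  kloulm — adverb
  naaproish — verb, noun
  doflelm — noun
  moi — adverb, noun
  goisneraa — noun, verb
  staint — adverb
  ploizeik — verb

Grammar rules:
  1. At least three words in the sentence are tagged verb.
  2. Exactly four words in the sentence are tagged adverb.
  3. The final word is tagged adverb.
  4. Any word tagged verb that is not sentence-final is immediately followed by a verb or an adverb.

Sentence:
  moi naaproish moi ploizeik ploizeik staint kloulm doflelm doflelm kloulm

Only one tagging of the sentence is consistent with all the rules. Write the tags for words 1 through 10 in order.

Candidates per position — 1:moi {adverb,noun}; 2:naaproish {verb,noun}; 3:moi {adverb,noun}; 4:ploizeik {verb}; 5:ploizeik {verb}; 6:staint {adverb}; 7:kloulm {adverb}; 8:doflelm {noun}; 9:doflelm {noun}; 10:kloulm {adverb}.
Position 2: noun is ruled out by rule 1; that leaves verb.
Position 3: noun is ruled out by rule 4; that leaves adverb.
Position 1: adverb is ruled out by rule 2; that leaves noun.
So the tagging must be: noun verb adverb verb verb adverb adverb noun noun adverb.
Verifying each rule — rule 1 ok; rule 2 ok; rule 3 ok; rule 4 ok.

noun verb adverb verb verb adverb adverb noun noun adverb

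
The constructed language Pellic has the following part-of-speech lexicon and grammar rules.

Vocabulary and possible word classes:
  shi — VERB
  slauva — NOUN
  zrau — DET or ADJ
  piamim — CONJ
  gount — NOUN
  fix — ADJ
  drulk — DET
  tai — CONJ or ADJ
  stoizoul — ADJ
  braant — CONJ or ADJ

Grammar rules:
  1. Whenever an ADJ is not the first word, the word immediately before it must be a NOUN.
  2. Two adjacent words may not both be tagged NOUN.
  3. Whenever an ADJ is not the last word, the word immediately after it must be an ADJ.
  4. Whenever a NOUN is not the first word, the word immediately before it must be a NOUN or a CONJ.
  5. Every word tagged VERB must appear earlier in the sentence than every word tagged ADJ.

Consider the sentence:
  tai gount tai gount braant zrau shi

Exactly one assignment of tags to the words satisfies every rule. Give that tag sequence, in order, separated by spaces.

CONJ NOUN CONJ NOUN CONJ DET VERB

Candidates per position — 1:tai {CONJ,ADJ}; 2:gount {NOUN}; 3:tai {CONJ,ADJ}; 4:gount {NOUN}; 5:braant {CONJ,ADJ}; 6:zrau {DET,ADJ}; 7:shi {VERB}.
If word 1 were ADJ, no tagging could satisfy rule 3; so word 1 is CONJ.
If word 3 were ADJ, no tagging could satisfy rule 3; so word 3 is CONJ.
If word 5 were ADJ, no tagging could satisfy rule 3; so word 5 is CONJ.
If word 6 were ADJ, no tagging could satisfy rule 1; so word 6 is DET.
The unique satisfying tagging is: CONJ NOUN CONJ NOUN CONJ DET VERB.
Rule-by-rule: rule 1 satisfied; rule 2 satisfied; rule 3 satisfied; rule 4 satisfied; rule 5 satisfied.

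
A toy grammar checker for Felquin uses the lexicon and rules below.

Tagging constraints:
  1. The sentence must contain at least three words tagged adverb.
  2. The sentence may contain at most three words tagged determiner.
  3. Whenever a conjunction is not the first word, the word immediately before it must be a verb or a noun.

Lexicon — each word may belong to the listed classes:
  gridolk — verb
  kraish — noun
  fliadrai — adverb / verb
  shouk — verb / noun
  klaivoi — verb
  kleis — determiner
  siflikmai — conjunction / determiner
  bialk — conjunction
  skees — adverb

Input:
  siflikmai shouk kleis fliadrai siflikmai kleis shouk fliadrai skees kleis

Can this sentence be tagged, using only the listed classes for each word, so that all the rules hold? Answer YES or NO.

Candidates per position — 1:siflikmai {conjunction,determiner}; 2:shouk {verb,noun}; 3:kleis {determiner}; 4:fliadrai {adverb,verb}; 5:siflikmai {conjunction,determiner}; 6:kleis {determiner}; 7:shouk {verb,noun}; 8:fliadrai {adverb,verb}; 9:skees {adverb}; 10:kleis {determiner}.
Every candidate sequence violates at least one rule; no consistent tagging exists.

NO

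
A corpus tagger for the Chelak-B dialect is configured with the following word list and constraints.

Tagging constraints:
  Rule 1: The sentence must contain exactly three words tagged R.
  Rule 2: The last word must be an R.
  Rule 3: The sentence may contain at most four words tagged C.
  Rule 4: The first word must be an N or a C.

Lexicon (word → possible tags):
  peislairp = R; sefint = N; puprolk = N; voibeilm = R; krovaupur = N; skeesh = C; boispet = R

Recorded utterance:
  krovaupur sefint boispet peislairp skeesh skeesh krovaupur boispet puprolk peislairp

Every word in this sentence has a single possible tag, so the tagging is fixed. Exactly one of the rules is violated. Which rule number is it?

1

Fixed tagging: N N R R C C N R N R.
Checking each rule: R1 fails, R2 ok, R3 ok, R4 ok.
Only rule 1 fails.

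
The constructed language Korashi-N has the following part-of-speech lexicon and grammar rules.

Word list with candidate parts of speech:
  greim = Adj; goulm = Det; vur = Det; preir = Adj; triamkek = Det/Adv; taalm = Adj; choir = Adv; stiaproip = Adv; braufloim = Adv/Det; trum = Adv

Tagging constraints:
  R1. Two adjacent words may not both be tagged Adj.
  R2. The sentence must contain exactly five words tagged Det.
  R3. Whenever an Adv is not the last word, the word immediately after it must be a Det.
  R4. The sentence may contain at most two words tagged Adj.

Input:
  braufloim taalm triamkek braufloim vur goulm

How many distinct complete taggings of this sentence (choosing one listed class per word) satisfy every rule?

Candidates per position — 1:braufloim {Adv,Det}; 2:taalm {Adj}; 3:triamkek {Det,Adv}; 4:braufloim {Adv,Det}; 5:vur {Det}; 6:goulm {Det}.
There are 8 candidate sequences in total.
The sequences that satisfy every rule: Det Adj Det Det Det Det.
Count = 1.

1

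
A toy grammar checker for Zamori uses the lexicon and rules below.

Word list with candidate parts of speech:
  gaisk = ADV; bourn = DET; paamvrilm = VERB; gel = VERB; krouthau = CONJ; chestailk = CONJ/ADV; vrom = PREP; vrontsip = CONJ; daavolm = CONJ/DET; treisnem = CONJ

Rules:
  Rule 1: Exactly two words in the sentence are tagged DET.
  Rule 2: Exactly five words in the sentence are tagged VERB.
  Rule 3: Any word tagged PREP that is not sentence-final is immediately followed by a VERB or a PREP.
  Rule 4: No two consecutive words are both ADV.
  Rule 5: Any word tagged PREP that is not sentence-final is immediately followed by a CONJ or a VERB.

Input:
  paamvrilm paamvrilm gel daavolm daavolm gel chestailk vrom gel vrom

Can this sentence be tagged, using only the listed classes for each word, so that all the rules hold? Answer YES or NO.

YES

Candidates per position — 1:paamvrilm {VERB}; 2:paamvrilm {VERB}; 3:gel {VERB}; 4:daavolm {CONJ,DET}; 5:daavolm {CONJ,DET}; 6:gel {VERB}; 7:chestailk {CONJ,ADV}; 8:vrom {PREP}; 9:gel {VERB}; 10:vrom {PREP}.
One satisfying assignment: VERB VERB VERB DET DET VERB ADV PREP VERB PREP.
Verifying each rule — rule 1 holds; rule 2 holds; rule 3 holds; rule 4 holds; rule 5 holds.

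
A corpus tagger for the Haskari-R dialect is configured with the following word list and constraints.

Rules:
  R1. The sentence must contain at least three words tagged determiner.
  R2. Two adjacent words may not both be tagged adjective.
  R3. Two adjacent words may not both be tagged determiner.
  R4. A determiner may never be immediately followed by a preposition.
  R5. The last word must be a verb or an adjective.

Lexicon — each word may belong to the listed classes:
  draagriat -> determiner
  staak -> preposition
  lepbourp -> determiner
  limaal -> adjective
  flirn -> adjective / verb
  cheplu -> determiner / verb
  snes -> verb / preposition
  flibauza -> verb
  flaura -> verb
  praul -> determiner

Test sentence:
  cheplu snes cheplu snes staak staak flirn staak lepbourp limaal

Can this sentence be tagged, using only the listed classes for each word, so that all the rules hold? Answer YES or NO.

YES

Candidates per position — 1:cheplu {determiner,verb}; 2:snes {verb,preposition}; 3:cheplu {determiner,verb}; 4:snes {verb,preposition}; 5:staak {preposition}; 6:staak {preposition}; 7:flirn {adjective,verb}; 8:staak {preposition}; 9:lepbourp {determiner}; 10:limaal {adjective}.
One satisfying assignment: determiner verb determiner verb preposition preposition adjective preposition determiner adjective.
Checking: rule 1 ok; rule 2 ok; rule 3 ok; rule 4 ok; rule 5 ok.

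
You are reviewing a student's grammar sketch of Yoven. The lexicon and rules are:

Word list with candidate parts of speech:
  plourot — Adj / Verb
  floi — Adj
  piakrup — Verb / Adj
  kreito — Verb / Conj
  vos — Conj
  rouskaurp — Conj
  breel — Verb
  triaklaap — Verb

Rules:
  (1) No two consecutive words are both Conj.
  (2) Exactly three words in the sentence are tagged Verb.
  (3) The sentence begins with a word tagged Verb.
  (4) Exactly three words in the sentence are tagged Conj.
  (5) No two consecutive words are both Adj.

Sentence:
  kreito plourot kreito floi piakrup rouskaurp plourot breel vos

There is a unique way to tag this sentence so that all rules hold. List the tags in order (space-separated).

Verb Adj Conj Adj Verb Conj Adj Verb Conj

Candidates per position — 1:kreito {Verb,Conj}; 2:plourot {Adj,Verb}; 3:kreito {Verb,Conj}; 4:floi {Adj}; 5:piakrup {Verb,Adj}; 6:rouskaurp {Conj}; 7:plourot {Adj,Verb}; 8:breel {Verb}; 9:vos {Conj}.
Position 1: Conj is ruled out by rule 3; that leaves Verb.
Position 3: Verb is ruled out by rule 4; that leaves Conj.
Position 5: Adj is ruled out by rule 5; that leaves Verb.
Position 7: Verb is ruled out by rule 2; that leaves Adj.
Position 2: Verb is ruled out by rule 2; that leaves Adj.
The only consistent sequence is: Verb Adj Conj Adj Verb Conj Adj Verb Conj.
Rule-by-rule: rule 1 ✓; rule 2 ✓; rule 3 ✓; rule 4 ✓; rule 5 ✓.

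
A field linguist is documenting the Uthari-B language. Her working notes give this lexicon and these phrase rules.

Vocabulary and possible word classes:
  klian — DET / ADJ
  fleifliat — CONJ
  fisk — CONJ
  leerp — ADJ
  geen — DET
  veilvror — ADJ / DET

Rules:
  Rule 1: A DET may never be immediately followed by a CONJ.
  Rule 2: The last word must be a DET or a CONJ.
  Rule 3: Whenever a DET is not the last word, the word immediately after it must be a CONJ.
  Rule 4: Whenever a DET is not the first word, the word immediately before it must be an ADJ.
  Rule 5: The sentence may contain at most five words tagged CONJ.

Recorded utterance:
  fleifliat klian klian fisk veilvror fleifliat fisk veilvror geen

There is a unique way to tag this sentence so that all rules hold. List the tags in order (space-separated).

Candidates per position — 1:fleifliat {CONJ}; 2:klian {DET,ADJ}; 3:klian {DET,ADJ}; 4:fisk {CONJ}; 5:veilvror {ADJ,DET}; 6:fleifliat {CONJ}; 7:fisk {CONJ}; 8:veilvror {ADJ,DET}; 9:geen {DET}.
Word 2 cannot be DET — rule 3 would then fail for every completion. It is ADJ.
Word 3 cannot be DET — rule 1 would then fail for every completion. It is ADJ.
Word 5 cannot be DET — rule 1 would then fail for every completion. It is ADJ.
Word 8 cannot be DET — rule 3 would then fail for every completion. It is ADJ.
That leaves exactly one tagging: CONJ ADJ ADJ CONJ ADJ CONJ CONJ ADJ DET.
Verifying each rule — rule 1 ok; rule 2 ok; rule 3 ok; rule 4 ok; rule 5 ok.

CONJ ADJ ADJ CONJ ADJ CONJ CONJ ADJ DET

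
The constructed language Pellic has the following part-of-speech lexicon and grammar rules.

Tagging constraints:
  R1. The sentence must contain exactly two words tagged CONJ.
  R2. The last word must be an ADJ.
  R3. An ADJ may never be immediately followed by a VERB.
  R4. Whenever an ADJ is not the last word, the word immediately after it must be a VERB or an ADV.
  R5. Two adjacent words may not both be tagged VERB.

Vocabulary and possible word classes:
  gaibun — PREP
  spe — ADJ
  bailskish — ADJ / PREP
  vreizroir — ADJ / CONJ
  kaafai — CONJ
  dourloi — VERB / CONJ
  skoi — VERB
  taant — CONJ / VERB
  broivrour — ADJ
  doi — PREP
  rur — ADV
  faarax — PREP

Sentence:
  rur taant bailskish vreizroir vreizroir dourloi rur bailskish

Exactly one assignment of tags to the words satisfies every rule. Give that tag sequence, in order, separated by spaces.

ADV VERB PREP CONJ CONJ VERB ADV ADJ

Candidates per position — 1:rur {ADV}; 2:taant {CONJ,VERB}; 3:bailskish {ADJ,PREP}; 4:vreizroir {ADJ,CONJ}; 5:vreizroir {ADJ,CONJ}; 6:dourloi {VERB,CONJ}; 7:rur {ADV}; 8:bailskish {ADJ,PREP}.
Word 3 cannot be ADJ — rule 4 would then fail for every completion. It is PREP.
Word 4 cannot be ADJ — rule 4 would then fail for every completion. It is CONJ.
Word 8 cannot be PREP — rule 2 would then fail for every completion. It is ADJ.
The remaining ambiguous positions (2, 5, 6) are resolved jointly — only one combination satisfies every rule.
That leaves exactly one tagging: ADV VERB PREP CONJ CONJ VERB ADV ADJ.
Rule-by-rule: rule 1 holds; rule 2 holds; rule 3 holds; rule 4 holds; rule 5 holds.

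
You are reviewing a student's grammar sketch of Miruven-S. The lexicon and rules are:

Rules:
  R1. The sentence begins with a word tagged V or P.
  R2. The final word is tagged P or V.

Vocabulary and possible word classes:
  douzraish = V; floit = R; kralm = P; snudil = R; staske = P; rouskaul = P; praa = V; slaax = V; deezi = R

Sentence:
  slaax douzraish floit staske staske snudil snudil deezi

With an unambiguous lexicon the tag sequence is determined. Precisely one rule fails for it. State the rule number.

2

Fixed tagging: V V R P P R R R.
Rule check: R1 holds, R2 violated.
Only rule 2 fails.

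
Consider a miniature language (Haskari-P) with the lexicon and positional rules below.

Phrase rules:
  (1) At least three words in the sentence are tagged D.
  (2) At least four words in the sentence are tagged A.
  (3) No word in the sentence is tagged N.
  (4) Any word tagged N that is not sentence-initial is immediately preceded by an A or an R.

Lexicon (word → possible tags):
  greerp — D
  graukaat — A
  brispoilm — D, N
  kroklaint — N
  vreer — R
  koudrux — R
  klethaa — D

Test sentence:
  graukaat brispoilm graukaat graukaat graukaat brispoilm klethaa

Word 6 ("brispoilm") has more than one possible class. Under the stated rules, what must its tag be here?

Candidates per position — 1:graukaat {A}; 2:brispoilm {D,N}; 3:graukaat {A}; 4:graukaat {A}; 5:graukaat {A}; 6:brispoilm {D,N}; 7:klethaa {D}.
Position 2: tagging it N would leave rule 1 unsatisfiable, so it must be D.
Position 6: tagging it N would leave rule 1 unsatisfiable, so it must be D.
So the tagging must be: A D A A A D D.
Rule-by-rule: rule 1 ✓; rule 2 ✓; rule 3 ✓; rule 4 ✓.

D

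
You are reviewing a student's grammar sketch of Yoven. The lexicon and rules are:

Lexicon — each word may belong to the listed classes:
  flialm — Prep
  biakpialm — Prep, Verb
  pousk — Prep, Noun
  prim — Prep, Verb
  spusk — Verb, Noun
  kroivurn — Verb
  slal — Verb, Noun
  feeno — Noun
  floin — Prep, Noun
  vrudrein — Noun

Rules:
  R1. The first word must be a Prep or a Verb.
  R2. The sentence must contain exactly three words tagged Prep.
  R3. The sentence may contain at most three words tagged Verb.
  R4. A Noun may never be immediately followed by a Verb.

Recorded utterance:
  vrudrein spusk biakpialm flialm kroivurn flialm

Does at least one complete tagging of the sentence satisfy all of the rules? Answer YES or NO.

NO

Candidates per position — 1:vrudrein {Noun}; 2:spusk {Verb,Noun}; 3:biakpialm {Prep,Verb}; 4:flialm {Prep}; 5:kroivurn {Verb}; 6:flialm {Prep}.
Rule 1 cannot be satisfied by any choice of tags from the lexicon.
So there is no consistent tagging.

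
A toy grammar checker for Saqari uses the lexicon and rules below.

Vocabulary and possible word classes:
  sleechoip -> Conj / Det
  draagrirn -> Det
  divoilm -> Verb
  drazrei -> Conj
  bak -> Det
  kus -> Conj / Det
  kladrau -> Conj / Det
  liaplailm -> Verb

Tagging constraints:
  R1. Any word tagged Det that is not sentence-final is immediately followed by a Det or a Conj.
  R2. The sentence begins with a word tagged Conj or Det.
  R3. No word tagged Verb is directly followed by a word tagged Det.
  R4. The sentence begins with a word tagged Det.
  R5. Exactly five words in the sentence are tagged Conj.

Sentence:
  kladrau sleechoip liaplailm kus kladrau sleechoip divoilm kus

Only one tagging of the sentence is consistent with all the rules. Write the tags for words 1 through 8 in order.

Candidates per position — 1:kladrau {Conj,Det}; 2:sleechoip {Conj,Det}; 3:liaplailm {Verb}; 4:kus {Conj,Det}; 5:kladrau {Conj,Det}; 6:sleechoip {Conj,Det}; 7:divoilm {Verb}; 8:kus {Conj,Det}.
Word 1 cannot be Conj — rule 4 would then fail for every completion. It is Det.
Word 2 cannot be Det — rule 1 would then fail for every completion. It is Conj.
Word 4 cannot be Det — rule 3 would then fail for every completion. It is Conj.
Word 5 cannot be Det — rule 5 would then fail for every completion. It is Conj.
Word 6 cannot be Det — rule 1 would then fail for every completion. It is Conj.
Word 8 cannot be Det — rule 3 would then fail for every completion. It is Conj.
The only consistent sequence is: Det Conj Verb Conj Conj Conj Verb Conj.
Checking: rule 1 satisfied; rule 2 satisfied; rule 3 satisfied; rule 4 satisfied; rule 5 satisfied.

Det Conj Verb Conj Conj Conj Verb Conj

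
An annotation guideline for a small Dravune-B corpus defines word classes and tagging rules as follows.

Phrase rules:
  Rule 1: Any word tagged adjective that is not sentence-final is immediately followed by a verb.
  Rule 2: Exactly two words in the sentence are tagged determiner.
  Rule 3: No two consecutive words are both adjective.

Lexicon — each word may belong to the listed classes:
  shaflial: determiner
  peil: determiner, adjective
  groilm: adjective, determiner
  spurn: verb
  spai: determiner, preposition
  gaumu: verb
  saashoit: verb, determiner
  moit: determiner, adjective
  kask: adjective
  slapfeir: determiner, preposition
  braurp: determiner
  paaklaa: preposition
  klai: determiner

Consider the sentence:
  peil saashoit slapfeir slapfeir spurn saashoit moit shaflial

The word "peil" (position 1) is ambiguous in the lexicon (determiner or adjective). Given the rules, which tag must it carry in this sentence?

adjective

Candidates per position — 1:peil {determiner,adjective}; 2:saashoit {verb,determiner}; 3:slapfeir {determiner,preposition}; 4:slapfeir {determiner,preposition}; 5:spurn {verb}; 6:saashoit {verb,determiner}; 7:moit {determiner,adjective}; 8:shaflial {determiner}.
Position 7: adjective is ruled out by rule 1; that leaves determiner.
Position 1: determiner is ruled out by rule 2; that leaves adjective.
Position 2: determiner is ruled out by rule 1; that leaves verb.
Position 3: determiner is ruled out by rule 2; that leaves preposition.
Position 4: determiner is ruled out by rule 2; that leaves preposition.
Position 6: determiner is ruled out by rule 2; that leaves verb.
That leaves exactly one tagging: adjective verb preposition preposition verb verb determiner determiner.
Verifying each rule — rule 1 ✓; rule 2 ✓; rule 3 ✓.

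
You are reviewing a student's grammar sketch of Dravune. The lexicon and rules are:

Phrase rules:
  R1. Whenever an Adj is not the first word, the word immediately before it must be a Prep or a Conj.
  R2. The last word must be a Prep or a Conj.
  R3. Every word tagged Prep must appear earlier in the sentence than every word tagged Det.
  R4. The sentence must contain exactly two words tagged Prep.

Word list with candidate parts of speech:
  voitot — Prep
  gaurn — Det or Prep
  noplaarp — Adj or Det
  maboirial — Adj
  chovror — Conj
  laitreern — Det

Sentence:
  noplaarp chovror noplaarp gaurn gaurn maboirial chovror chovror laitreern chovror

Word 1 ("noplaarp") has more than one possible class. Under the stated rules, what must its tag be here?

Candidates per position — 1:noplaarp {Adj,Det}; 2:chovror {Conj}; 3:noplaarp {Adj,Det}; 4:gaurn {Det,Prep}; 5:gaurn {Det,Prep}; 6:maboirial {Adj}; 7:chovror {Conj}; 8:chovror {Conj}; 9:laitreern {Det}; 10:chovror {Conj}.
At position 4, choosing Det makes rule 4 impossible to satisfy; hence Prep.
At position 5, choosing Det makes rule 1 impossible to satisfy; hence Prep.
At position 1, choosing Det makes rule 3 impossible to satisfy; hence Adj.
At position 3, choosing Det makes rule 3 impossible to satisfy; hence Adj.
The only consistent sequence is: Adj Conj Adj Prep Prep Adj Conj Conj Det Conj.
Check: rule 1 satisfied; rule 2 satisfied; rule 3 satisfied; rule 4 satisfied.

Adj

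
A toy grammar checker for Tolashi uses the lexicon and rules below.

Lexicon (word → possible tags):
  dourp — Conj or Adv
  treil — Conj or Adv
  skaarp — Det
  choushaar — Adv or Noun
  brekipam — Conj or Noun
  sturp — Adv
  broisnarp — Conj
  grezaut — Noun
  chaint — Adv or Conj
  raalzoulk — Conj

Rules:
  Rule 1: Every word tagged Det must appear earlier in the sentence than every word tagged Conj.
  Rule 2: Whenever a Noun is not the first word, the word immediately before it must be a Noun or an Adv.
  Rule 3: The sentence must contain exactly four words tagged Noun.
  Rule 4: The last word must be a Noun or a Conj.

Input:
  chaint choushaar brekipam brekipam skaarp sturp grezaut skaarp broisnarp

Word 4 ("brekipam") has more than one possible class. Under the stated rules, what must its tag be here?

Candidates per position — 1:chaint {Adv,Conj}; 2:choushaar {Adv,Noun}; 3:brekipam {Conj,Noun}; 4:brekipam {Conj,Noun}; 5:skaarp {Det}; 6:sturp {Adv}; 7:grezaut {Noun}; 8:skaarp {Det}; 9:broisnarp {Conj}.
If word 1 were Conj, no tagging could satisfy rule 1; so word 1 is Adv.
If word 2 were Adv, no tagging could satisfy rule 3; so word 2 is Noun.
If word 3 were Conj, no tagging could satisfy rule 1; so word 3 is Noun.
If word 4 were Conj, no tagging could satisfy rule 1; so word 4 is Noun.
That leaves exactly one tagging: Adv Noun Noun Noun Det Adv Noun Det Conj.
Verifying each rule — rule 1 holds; rule 2 holds; rule 3 holds; rule 4 holds.

Noun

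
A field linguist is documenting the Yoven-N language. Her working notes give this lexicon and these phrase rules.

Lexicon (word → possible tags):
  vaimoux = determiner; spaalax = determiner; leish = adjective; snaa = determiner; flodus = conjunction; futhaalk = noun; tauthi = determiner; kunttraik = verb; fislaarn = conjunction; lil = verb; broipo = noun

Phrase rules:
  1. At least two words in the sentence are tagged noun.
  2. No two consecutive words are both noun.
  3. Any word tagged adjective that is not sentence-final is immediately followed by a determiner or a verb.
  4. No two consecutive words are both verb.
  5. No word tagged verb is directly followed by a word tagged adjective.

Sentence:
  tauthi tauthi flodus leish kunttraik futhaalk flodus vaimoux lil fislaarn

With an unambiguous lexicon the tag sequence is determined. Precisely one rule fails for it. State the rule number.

1

Fixed tagging: determiner determiner conjunction adjective verb noun conjunction determiner verb conjunction.
Checking each rule: R1 ✗, R2 ✓, R3 ✓, R4 ✓, R5 ✓.
Only rule 1 fails.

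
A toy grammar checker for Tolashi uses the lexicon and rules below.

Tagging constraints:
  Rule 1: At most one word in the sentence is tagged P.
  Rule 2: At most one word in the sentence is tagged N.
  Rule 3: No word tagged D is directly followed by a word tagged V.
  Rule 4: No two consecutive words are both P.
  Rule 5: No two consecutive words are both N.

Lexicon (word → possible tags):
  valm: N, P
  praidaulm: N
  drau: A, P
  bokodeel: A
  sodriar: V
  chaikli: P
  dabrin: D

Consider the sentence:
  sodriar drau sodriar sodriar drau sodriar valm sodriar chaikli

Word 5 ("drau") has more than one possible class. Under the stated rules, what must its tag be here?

A

Candidates per position — 1:sodriar {V}; 2:drau {A,P}; 3:sodriar {V}; 4:sodriar {V}; 5:drau {A,P}; 6:sodriar {V}; 7:valm {N,P}; 8:sodriar {V}; 9:chaikli {P}.
If word 2 were P, no tagging could satisfy rule 1; so word 2 is A.
If word 5 were P, no tagging could satisfy rule 1; so word 5 is A.
If word 7 were P, no tagging could satisfy rule 1; so word 7 is N.
The unique satisfying tagging is: V A V V A V N V P.
Verifying each rule — rule 1 satisfied; rule 2 satisfied; rule 3 satisfied; rule 4 satisfied; rule 5 satisfied.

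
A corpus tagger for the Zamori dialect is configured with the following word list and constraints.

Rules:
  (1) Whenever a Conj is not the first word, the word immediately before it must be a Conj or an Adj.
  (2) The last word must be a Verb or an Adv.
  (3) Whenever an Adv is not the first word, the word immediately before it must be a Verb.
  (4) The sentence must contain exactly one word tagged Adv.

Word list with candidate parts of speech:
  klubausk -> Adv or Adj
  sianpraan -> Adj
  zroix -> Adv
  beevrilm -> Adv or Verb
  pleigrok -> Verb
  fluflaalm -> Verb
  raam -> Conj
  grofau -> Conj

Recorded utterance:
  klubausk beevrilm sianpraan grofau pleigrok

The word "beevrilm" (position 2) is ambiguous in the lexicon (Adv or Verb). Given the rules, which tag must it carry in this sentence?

Verb

Candidates per position — 1:klubausk {Adv,Adj}; 2:beevrilm {Adv,Verb}; 3:sianpraan {Adj}; 4:grofau {Conj}; 5:pleigrok {Verb}.
Position 2: Adv is ruled out by rule 3; that leaves Verb.
Position 1: Adj is ruled out by rule 4; that leaves Adv.
That leaves exactly one tagging: Adv Verb Adj Conj Verb.
Verifying each rule — rule 1 satisfied; rule 2 satisfied; rule 3 satisfied; rule 4 satisfied.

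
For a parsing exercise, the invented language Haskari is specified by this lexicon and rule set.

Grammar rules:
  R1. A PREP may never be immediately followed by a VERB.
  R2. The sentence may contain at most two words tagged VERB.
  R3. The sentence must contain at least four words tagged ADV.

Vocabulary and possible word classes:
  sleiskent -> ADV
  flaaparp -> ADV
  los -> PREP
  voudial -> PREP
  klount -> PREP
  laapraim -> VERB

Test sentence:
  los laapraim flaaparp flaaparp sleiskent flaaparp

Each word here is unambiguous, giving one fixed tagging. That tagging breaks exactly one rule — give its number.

1

Fixed tagging: PREP VERB ADV ADV ADV ADV.
Rule check: R1 fail, R2 pass, R3 pass.
Only rule 1 fails.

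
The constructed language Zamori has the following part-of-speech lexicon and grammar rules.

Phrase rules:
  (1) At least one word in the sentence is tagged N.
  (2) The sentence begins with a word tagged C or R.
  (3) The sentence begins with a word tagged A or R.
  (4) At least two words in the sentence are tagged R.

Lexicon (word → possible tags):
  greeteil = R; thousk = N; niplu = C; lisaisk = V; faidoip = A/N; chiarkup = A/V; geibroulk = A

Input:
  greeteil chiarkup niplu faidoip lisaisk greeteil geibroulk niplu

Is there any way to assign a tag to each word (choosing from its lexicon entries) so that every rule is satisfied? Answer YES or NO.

Candidates per position — 1:greeteil {R}; 2:chiarkup {A,V}; 3:niplu {C}; 4:faidoip {A,N}; 5:lisaisk {V}; 6:greeteil {R}; 7:geibroulk {A}; 8:niplu {C}.
One satisfying assignment: R A C N V R A C.
Rule-by-rule: rule 1 holds; rule 2 holds; rule 3 holds; rule 4 holds.

YES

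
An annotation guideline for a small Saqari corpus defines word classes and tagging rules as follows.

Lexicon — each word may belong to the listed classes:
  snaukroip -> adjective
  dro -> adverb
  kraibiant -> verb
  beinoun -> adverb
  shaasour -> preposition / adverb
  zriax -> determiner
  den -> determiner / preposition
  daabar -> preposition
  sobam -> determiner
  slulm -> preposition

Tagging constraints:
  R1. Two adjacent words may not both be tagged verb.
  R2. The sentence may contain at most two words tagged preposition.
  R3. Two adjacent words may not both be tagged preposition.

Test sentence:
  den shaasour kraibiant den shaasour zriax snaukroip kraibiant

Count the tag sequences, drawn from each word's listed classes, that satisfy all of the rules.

Candidates per position — 1:den {determiner,preposition}; 2:shaasour {preposition,adverb}; 3:kraibiant {verb}; 4:den {determiner,preposition}; 5:shaasour {preposition,adverb}; 6:zriax {determiner}; 7:snaukroip {adjective}; 8:kraibiant {verb}.
There are 16 candidate sequences in total.
Checking each against the rules leaves 9 sequences.
Count = 9.

9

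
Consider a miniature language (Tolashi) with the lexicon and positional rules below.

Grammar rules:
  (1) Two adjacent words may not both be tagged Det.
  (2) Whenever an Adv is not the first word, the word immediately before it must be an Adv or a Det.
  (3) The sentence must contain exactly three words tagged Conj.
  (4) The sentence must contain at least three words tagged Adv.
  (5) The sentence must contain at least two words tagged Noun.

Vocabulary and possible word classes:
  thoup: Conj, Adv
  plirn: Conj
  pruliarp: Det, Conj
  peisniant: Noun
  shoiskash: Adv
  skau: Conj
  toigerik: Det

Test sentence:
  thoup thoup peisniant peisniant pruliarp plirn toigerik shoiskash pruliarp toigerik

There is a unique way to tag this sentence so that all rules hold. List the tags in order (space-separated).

Candidates per position — 1:thoup {Conj,Adv}; 2:thoup {Conj,Adv}; 3:peisniant {Noun}; 4:peisniant {Noun}; 5:pruliarp {Det,Conj}; 6:plirn {Conj}; 7:toigerik {Det}; 8:shoiskash {Adv}; 9:pruliarp {Det,Conj}; 10:toigerik {Det}.
At position 1, choosing Conj makes rule 4 impossible to satisfy; hence Adv.
At position 2, choosing Conj makes rule 4 impossible to satisfy; hence Adv.
At position 5, choosing Det makes rule 3 impossible to satisfy; hence Conj.
At position 9, choosing Det makes rule 1 impossible to satisfy; hence Conj.
So the tagging must be: Adv Adv Noun Noun Conj Conj Det Adv Conj Det.
Checking: rule 1 ok; rule 2 ok; rule 3 ok; rule 4 ok; rule 5 ok.

Adv Adv Noun Noun Conj Conj Det Adv Conj Det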